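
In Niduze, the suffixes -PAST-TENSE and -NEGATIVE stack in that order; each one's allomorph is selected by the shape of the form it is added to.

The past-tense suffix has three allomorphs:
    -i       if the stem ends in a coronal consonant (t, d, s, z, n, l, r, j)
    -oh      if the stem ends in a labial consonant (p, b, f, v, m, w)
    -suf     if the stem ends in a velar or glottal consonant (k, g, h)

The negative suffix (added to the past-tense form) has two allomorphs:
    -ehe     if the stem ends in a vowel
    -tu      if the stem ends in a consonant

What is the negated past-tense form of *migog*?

migogsuftu

*migog* — final consonant /g/ (velar/glottal) → -suf → *migogsuf*.
Since the final sound of the past-tense form *migogsuf* is /f/ (a consonant), it takes -tu, giving *migogsuftu*.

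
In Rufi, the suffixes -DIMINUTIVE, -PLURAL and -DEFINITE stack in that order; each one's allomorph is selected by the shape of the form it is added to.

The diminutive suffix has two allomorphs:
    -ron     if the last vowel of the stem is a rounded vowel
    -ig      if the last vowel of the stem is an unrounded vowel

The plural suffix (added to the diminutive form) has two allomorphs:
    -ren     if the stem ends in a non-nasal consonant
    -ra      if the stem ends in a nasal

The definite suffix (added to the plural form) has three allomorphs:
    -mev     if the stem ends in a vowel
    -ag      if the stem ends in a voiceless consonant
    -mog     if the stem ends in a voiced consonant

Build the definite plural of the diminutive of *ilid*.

*ilid* — last vowel /i/ (an unrounded vowel) → -ig → *ilidig*.
The diminutive form *ilidig* — final consonant /g/ (non-nasal) → -ren → *ilidigren*.
The final sound of the plural form *ilidigren* is /n/, which is a voiced consonant, so the definite suffix is -mog, giving *ilidigrenmog*.

ilidigrenmog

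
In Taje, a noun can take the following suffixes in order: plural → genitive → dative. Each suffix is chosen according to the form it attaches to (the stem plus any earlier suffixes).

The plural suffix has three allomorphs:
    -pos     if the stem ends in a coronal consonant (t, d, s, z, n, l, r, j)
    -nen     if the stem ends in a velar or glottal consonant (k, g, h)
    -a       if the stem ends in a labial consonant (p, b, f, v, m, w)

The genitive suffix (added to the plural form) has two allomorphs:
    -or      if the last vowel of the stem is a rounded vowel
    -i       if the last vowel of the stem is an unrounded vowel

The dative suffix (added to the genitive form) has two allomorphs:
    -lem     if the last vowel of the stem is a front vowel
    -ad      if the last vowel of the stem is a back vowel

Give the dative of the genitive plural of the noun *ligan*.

liganposorad

*ligan* — final consonant /n/ (coronal) → -pos → *liganpos*.
The last vowel of the plural form *liganpos* is /o/, which is a rounded vowel, so the genitive suffix is -or, giving *liganposor*.
The genitive form *liganposor*: last vowel = /o/, a back vowel → -ad → *liganposorad*.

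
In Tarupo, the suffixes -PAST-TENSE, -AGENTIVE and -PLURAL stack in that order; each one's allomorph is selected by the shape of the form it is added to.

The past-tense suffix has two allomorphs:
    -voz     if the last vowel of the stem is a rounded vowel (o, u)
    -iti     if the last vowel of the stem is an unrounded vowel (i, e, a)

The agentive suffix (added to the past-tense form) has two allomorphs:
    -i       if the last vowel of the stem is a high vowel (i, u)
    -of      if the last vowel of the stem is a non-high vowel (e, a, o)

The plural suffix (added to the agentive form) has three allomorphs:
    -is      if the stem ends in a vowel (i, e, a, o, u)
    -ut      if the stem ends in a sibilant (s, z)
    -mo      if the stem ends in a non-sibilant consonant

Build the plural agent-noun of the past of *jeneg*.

The last vowel of *jeneg* is /e/, which is an unrounded vowel, so the past-tense suffix is -iti, giving *jenegiti*.
The past-tense form *jenegiti* — last vowel /i/ (a high vowel) → -i → *jenegitii*.
The agentive form *jenegitii* — final sound /i/ (a vowel) → -is → *jenegitiiis*.

jenegitiiis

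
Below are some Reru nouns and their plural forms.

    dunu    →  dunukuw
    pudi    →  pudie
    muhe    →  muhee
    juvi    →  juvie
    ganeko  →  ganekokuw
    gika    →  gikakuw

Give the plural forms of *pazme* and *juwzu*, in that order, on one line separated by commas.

pazmee, juwzukuw

Looking at the last vowel of each stem: -e when the last vowel of the stem is a front vowel (*pudi*, *muhe*, *juvi*); -kuw when the last vowel of the stem is a back vowel (*dunu*, *ganeko*, *gika*).
*pazme*: last vowel = /e/, a front vowel → -e → *pazmee*.
Since the last vowel of *juwzu* is /u/ (a back vowel), it takes -kuw, giving *juwzukuw*.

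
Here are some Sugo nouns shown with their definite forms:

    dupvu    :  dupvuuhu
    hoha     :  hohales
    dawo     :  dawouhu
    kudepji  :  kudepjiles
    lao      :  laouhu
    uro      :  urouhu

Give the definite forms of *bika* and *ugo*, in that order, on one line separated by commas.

The pattern is rounding harmony: -uhu when the last vowel of the stem is a rounded vowel (*dupvu*, *dawo*, *lao*, *uro*); -les when the last vowel of the stem is an unrounded vowel (*hoha*, *kudepji*).
The last vowel of *bika* is /a/, which is an unrounded vowel, so the suffix is -les, giving *bikales*.
The last vowel of *ugo* is /o/, which is a rounded vowel, so the suffix is -uhu, giving *ugouhu*.

bikales, ugouhu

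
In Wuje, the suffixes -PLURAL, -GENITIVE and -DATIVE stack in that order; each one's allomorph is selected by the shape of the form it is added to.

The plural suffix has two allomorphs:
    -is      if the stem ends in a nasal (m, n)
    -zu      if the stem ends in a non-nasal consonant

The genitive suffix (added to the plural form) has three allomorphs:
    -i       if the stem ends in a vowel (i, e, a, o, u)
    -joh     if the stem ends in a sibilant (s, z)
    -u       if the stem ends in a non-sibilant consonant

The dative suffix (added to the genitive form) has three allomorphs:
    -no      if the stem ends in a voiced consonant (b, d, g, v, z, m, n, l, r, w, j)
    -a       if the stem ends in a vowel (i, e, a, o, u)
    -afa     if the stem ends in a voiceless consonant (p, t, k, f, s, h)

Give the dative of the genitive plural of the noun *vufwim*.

*vufwim*: final consonant = /m/, a nasal → -is → *vufwimis*.
The plural form *vufwimis*: final sound = /s/, a sibilant → -joh → *vufwimisjoh*.
The final sound of the genitive form *vufwimisjoh* is /h/, which is a voiceless consonant, so the dative suffix is -afa, giving *vufwimisjohafa*.

vufwimisjohafa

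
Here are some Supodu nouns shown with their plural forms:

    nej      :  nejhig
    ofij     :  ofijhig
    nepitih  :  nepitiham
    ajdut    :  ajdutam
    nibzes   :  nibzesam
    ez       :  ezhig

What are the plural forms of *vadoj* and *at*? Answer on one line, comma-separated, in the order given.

Looking at the final consonant of each stem: -am when the stem ends in a voiceless consonant (*nepitih*, *ajdut*, *nibzes*); -hig when the stem ends in a voiced consonant (*nej*, *ofij*, *ez*).
*vadoj*: final consonant = /j/, voiced → -hig → *vadojhig*.
*at* — final consonant /t/ (voiceless) → -am → *atam*.

vadojhig, atam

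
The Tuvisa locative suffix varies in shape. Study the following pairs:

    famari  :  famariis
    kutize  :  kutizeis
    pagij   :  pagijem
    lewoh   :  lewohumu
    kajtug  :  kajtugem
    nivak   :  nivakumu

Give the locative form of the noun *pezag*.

Looking at the final sound of each stem: -umu when the stem ends in a voiceless consonant (*lewoh*, *nivak*); -em when the stem ends in a voiced consonant (*pagij*, *kajtug*); -is when the stem ends in a vowel (*famari*, *kutize*).
Since the final sound of *pezag* is /g/ (a voiced consonant), it takes -em, giving *pezagem*.

pezagem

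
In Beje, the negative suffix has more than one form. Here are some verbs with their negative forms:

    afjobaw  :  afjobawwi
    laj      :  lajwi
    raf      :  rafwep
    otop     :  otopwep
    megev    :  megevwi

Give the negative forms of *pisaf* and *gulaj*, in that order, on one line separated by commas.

The pattern is voicing of the final consonant: -wep when the stem ends in a voiceless consonant (*raf*, *otop*); -wi when the stem ends in a voiced consonant (*afjobaw*, *laj*, *megev*).
The final consonant of *pisaf* is /f/, which is voiceless, so the suffix is -wep, giving *pisafwep*.
The final consonant of *gulaj* is /j/, which is voiced, so the suffix is -wi, giving *gulajwi*.

pisafwep, gulajwi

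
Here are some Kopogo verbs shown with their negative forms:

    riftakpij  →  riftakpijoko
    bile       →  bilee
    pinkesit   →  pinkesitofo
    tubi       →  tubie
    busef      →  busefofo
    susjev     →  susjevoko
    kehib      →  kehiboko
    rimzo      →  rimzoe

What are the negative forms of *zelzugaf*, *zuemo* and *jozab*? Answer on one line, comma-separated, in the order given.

zelzugafofo, zuemoe, jozaboko

The suffix is conditioned by the final sound: -ofo when the stem ends in a voiceless consonant (*pinkesit*, *busef*); -oko when the stem ends in a voiced consonant (*riftakpij*, *susjev*, *kehib*); -e when the stem ends in a vowel (*bile*, *tubi*, *rimzo*).
Since the final sound of *zelzugaf* is /f/ (a voiceless consonant), it takes -ofo, giving *zelzugafofo*.
*zuemo* — final sound /o/ (a vowel) → -e → *zuemoe*.
*jozab*: final sound = /b/, a voiced consonant → -oko → *jozaboko*.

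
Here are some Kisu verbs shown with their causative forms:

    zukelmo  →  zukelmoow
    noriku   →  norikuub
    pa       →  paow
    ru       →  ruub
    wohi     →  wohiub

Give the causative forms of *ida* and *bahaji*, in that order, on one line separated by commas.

idaow, bahajiub

Looking at the last vowel of each stem: -ub when the last vowel of the stem is a high vowel (*noriku*, *ru*, *wohi*); -ow when the last vowel of the stem is a non-high vowel (*zukelmo*, *pa*).
*ida* — last vowel /a/ (a non-high vowel) → -ow → *idaow*.
*bahaji*: last vowel = /i/, a high vowel → -ub → *bahajiub*.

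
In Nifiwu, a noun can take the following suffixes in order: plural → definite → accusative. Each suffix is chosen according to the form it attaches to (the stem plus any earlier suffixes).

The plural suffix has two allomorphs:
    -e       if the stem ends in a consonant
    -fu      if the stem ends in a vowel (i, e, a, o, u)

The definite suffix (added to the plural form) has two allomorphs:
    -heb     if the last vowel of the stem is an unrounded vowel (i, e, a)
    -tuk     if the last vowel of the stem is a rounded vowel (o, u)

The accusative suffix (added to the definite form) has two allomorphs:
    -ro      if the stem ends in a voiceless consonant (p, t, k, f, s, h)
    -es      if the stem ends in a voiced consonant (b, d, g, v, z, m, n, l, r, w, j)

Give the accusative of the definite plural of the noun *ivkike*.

Since the final sound of *ivkike* is /e/ (a vowel), it takes -fu, giving *ivkikefu*.
The last vowel of the plural form *ivkikefu* is /u/, which is a rounded vowel, so the definite suffix is -tuk, giving *ivkikefutuk*.
The final consonant of the definite form *ivkikefutuk* is /k/, which is voiceless, so the accusative suffix is -ro, giving *ivkikefutukro*.

ivkikefutukro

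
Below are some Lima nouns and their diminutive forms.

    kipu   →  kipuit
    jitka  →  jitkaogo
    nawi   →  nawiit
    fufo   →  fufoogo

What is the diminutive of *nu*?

The alternation tracks the last vowel of the stem — -it when the last vowel of the stem is a high vowel (*kipu*, *nawi*); -ogo when the last vowel of the stem is a non-high vowel (*jitka*, *fufo*).
*nu*: last vowel = /u/, a high vowel → -it → *nuit*.

nuit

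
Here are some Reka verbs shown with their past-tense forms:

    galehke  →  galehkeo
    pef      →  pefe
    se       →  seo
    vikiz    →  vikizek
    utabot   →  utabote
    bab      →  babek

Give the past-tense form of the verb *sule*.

suleo

The alternation tracks the final sound of the stem — -e when the stem ends in a voiceless consonant (*pef*, *utabot*); -ek when the stem ends in a voiced consonant (*vikiz*, *bab*); -o when the stem ends in a vowel (*galehke*, *se*).
The final sound of *sule* is /e/, which is a vowel, so the suffix is -o, giving *suleo*.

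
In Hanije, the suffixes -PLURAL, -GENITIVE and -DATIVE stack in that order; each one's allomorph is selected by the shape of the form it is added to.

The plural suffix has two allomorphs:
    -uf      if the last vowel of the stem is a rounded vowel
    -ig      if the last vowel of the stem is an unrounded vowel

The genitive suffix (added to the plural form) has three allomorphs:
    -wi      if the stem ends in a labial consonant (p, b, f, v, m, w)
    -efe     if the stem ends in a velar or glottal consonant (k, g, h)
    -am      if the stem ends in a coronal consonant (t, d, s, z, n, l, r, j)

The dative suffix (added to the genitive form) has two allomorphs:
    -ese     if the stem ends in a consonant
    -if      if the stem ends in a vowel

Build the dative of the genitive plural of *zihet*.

zihetigefeif

Since the last vowel of *zihet* is /e/ (an unrounded vowel), it takes -ig, giving *zihetig*.
The plural form *zihetig*: final consonant = /g/, velar/glottal → -efe → *zihetigefe*.
The genitive form *zihetigefe* — final sound /e/ (a vowel) → -if → *zihetigefeif*.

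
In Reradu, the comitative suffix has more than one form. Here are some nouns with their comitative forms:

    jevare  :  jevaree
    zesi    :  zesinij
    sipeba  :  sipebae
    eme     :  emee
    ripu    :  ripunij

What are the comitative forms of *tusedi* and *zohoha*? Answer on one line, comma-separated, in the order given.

The alternation tracks the last vowel of the stem — -nij when the last vowel of the stem is a high vowel (*zesi*, *ripu*); -e when the last vowel of the stem is a non-high vowel (*jevare*, *sipeba*, *eme*).
*tusedi*: last vowel = /i/, a high vowel → -nij → *tusedinij*.
Since the last vowel of *zohoha* is /a/ (a non-high vowel), it takes -e, giving *zohohae*.

tusedinij, zohohae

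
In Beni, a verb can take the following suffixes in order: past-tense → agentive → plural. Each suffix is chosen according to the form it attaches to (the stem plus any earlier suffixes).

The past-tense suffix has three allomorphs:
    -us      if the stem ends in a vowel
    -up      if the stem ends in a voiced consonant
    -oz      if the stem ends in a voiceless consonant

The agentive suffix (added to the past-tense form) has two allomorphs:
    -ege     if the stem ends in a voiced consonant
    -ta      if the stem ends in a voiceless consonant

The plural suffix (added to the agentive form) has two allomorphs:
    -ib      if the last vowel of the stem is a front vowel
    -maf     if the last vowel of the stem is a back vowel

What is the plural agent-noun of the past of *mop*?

The final sound of *mop* is /p/, which is a voiceless consonant, so the past-tense suffix is -oz, giving *mopoz*.
The past-tense form *mopoz*: final consonant = /z/, voiced → -ege → *mopozege*.
Since the last vowel of the agentive form *mopozege* is /e/ (a front vowel), it takes -ib, giving *mopozegeib*.

mopozegeib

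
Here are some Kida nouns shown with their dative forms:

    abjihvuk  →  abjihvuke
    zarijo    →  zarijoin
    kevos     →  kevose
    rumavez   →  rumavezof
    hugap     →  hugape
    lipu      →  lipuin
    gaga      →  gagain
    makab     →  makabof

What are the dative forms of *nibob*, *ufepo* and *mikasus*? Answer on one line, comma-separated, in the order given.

The alternation tracks the final sound of the stem — -e when the stem ends in a voiceless consonant (*abjihvuk*, *kevos*, *hugap*); -of when the stem ends in a voiced consonant (*rumavez*, *makab*); -in when the stem ends in a vowel (*zarijo*, *lipu*, *gaga*).
Since the final sound of *nibob* is /b/ (a voiced consonant), it takes -of, giving *nibobof*.
Since the final sound of *ufepo* is /o/ (a vowel), it takes -in, giving *ufepoin*.
Since the final sound of *mikasus* is /s/ (a voiceless consonant), it takes -e, giving *mikasuse*.

nibobof, ufepoin, mikasuse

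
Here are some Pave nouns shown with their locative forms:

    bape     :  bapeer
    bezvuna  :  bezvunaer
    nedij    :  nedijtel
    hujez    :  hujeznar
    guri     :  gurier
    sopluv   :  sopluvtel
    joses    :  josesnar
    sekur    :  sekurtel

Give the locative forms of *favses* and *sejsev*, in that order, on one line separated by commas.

Looking at the final sound of each stem: -nar when the stem ends in a sibilant (*hujez*, *joses*); -tel when the stem ends in a non-sibilant consonant (*nedij*, *sopluv*, *sekur*); -er when the stem ends in a vowel (*bape*, *bezvuna*, *guri*).
*favses* — final sound /s/ (a sibilant) → -nar → *favsesnar*.
*sejsev* — final sound /v/ (a non-sibilant consonant) → -tel → *sejsevtel*.

favsesnar, sejsevtel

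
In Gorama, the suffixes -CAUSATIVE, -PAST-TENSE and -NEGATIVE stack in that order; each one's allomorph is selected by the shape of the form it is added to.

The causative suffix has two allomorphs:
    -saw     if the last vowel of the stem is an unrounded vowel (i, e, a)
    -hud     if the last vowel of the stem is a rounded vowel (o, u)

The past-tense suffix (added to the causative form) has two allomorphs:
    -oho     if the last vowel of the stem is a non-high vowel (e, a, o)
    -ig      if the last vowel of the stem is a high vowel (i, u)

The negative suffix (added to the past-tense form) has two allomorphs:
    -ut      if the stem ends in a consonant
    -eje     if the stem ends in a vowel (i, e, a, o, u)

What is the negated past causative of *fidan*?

The last vowel of *fidan* is /a/, which is an unrounded vowel, so the causative suffix is -saw, giving *fidansaw*.
The causative form *fidansaw* — last vowel /a/ (a non-high vowel) → -oho → *fidansawoho*.
The past-tense form *fidansawoho*: final sound = /o/, a vowel → -eje → *fidansawohoeje*.

fidansawohoeje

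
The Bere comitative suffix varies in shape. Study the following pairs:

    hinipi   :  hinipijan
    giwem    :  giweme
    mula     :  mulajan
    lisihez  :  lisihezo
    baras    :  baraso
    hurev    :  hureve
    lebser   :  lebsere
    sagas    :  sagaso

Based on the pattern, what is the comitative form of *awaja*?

awajajan

Looking at the final sound of each stem: -o when the stem ends in a sibilant (*lisihez*, *baras*, *sagas*); -e when the stem ends in a non-sibilant consonant (*giwem*, *hurev*, *lebser*); -jan when the stem ends in a vowel (*hinipi*, *mula*).
*awaja* — final sound /a/ (a vowel) → -jan → *awajajan*.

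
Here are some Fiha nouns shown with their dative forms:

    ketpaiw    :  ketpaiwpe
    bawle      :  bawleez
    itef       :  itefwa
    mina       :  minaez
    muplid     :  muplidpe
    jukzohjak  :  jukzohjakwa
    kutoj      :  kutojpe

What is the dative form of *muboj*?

The alternation tracks the final sound of the stem — -wa when the stem ends in a voiceless consonant (*itef*, *jukzohjak*); -pe when the stem ends in a voiced consonant (*ketpaiw*, *muplid*, *kutoj*); -ez when the stem ends in a vowel (*bawle*, *mina*).
Since the final sound of *muboj* is /j/ (a voiced consonant), it takes -pe, giving *mubojpe*.

mubojpe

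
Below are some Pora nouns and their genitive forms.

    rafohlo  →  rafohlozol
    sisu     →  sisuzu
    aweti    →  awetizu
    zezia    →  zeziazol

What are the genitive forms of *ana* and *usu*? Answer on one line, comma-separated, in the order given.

The alternation tracks the last vowel of the stem — -zu when the last vowel of the stem is a high vowel (*sisu*, *aweti*); -zol when the last vowel of the stem is a non-high vowel (*rafohlo*, *zezia*).
*ana* — last vowel /a/ (a non-high vowel) → -zol → *anazol*.
Since the last vowel of *usu* is /u/ (a high vowel), it takes -zu, giving *usuzu*.

anazol, usuzu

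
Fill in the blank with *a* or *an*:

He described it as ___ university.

a

The indefinite article is chosen by the initial *sound* of the following word, not its spelling.
*university* begins with the sound /juː/ (u pronounced /juː/) — a consonant sound.
So the article is *a*: He described it as a university.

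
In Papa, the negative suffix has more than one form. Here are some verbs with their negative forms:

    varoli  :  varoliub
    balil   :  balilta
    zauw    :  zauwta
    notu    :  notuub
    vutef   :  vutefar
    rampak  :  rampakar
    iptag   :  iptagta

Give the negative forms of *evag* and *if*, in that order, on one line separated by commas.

evagta, ifar

The alternation tracks the final sound of the stem — -ar when the stem ends in a voiceless consonant (*vutef*, *rampak*); -ta when the stem ends in a voiced consonant (*balil*, *zauw*, *iptag*); -ub when the stem ends in a vowel (*varoli*, *notu*).
*evag*: final sound = /g/, a voiced consonant → -ta → *evagta*.
The final sound of *if* is /f/, which is a voiceless consonant, so the suffix is -ar, giving *ifar*.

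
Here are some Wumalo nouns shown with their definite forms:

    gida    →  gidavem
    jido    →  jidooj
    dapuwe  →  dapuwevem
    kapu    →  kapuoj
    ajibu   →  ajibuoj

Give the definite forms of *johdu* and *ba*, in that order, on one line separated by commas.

The pattern is rounding harmony: -oj when the last vowel of the stem is a rounded vowel (*jido*, *kapu*, *ajibu*); -vem when the last vowel of the stem is an unrounded vowel (*gida*, *dapuwe*).
*johdu*: last vowel = /u/, a rounded vowel → -oj → *johduoj*.
The last vowel of *ba* is /a/, which is an unrounded vowel, so the suffix is -vem, giving *bavem*.

johduoj, bavem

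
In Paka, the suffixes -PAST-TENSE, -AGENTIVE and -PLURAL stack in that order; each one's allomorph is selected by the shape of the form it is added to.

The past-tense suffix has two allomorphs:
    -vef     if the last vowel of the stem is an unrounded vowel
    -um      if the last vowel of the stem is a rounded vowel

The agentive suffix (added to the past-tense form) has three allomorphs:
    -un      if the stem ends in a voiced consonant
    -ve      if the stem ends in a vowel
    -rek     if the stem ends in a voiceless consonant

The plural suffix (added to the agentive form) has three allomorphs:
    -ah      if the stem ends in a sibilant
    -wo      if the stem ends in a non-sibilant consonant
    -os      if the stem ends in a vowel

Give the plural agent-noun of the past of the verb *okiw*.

*okiw* — last vowel /i/ (an unrounded vowel) → -vef → *okiwvef*.
Since the final sound of the past-tense form *okiwvef* is /f/ (a voiceless consonant), it takes -rek, giving *okiwvefrek*.
The agentive form *okiwvefrek*: final sound = /k/, a non-sibilant consonant → -wo → *okiwvefrekwo*.

okiwvefrekwo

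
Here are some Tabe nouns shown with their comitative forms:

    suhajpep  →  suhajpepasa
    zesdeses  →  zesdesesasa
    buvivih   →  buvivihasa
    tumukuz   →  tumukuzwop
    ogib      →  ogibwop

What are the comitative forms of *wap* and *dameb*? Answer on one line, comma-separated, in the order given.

wapasa, damebwop

Looking at the final consonant of each stem: -asa when the stem ends in a voiceless consonant (*suhajpep*, *zesdeses*, *buvivih*); -wop when the stem ends in a voiced consonant (*tumukuz*, *ogib*).
*wap*: final consonant = /p/, voiceless → -asa → *wapasa*.
*dameb*: final consonant = /b/, voiced → -wop → *damebwop*.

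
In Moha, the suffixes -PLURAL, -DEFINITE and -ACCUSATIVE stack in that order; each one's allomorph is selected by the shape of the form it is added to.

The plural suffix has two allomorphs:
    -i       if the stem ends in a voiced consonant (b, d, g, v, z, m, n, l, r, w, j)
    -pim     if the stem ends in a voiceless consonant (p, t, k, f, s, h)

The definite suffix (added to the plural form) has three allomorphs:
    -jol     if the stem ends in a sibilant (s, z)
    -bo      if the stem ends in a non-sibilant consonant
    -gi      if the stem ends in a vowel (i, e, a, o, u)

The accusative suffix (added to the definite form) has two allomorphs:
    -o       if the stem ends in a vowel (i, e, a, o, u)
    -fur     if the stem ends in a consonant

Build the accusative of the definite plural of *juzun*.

juzunigio

*juzun* — final consonant /n/ (voiced) → -i → *juzuni*.
The plural form *juzuni* — final sound /i/ (a vowel) → -gi → *juzunigi*.
The definite form *juzunigi*: final sound = /i/, a vowel → -o → *juzunigio*.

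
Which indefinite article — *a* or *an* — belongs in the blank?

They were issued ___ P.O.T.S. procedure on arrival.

a

The indefinite article is chosen by the initial *sound* of the following word, not its spelling.
The initialism *P.O.T.S.* is read letter by letter; the first letter, P, is pronounced /piː/, which begins with a consonant sound.
So the article is *a*: They were issued a P.O.T.S. procedure on arrival.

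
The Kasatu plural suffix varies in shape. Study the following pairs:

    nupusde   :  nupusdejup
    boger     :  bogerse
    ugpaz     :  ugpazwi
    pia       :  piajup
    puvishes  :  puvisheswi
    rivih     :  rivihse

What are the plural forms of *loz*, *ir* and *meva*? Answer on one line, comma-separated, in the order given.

The suffix is conditioned by the final sound: -wi when the stem ends in a sibilant (*ugpaz*, *puvishes*); -se when the stem ends in a non-sibilant consonant (*boger*, *rivih*); -jup when the stem ends in a vowel (*nupusde*, *pia*).
Since the final sound of *loz* is /z/ (a sibilant), it takes -wi, giving *lozwi*.
*ir*: final sound = /r/, a non-sibilant consonant → -se → *irse*.
*meva* — final sound /a/ (a vowel) → -jup → *mevajup*.

lozwi, irse, mevajup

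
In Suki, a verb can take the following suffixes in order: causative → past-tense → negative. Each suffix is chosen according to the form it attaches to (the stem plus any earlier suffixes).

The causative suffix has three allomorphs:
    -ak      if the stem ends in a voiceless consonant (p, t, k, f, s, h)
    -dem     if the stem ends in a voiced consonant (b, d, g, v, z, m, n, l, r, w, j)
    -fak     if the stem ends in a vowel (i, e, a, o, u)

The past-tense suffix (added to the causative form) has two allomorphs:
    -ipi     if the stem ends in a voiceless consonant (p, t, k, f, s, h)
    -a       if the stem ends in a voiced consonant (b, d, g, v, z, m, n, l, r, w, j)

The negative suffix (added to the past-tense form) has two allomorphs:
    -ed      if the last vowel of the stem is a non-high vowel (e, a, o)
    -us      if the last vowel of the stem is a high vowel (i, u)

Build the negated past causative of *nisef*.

The final sound of *nisef* is /f/, which is a voiceless consonant, so the causative suffix is -ak, giving *nisefak*.
The final consonant of the causative form *nisefak* is /k/, which is voiceless, so the past-tense suffix is -ipi, giving *nisefakipi*.
Since the last vowel of the past-tense form *nisefakipi* is /i/ (a high vowel), it takes -us, giving *nisefakipius*.

nisefakipius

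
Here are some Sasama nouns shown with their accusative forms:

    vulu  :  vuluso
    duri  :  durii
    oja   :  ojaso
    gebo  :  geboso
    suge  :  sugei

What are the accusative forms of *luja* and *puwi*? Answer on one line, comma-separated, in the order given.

lujaso, puwii

The pattern is front/back vowel harmony: -i when the last vowel of the stem is a front vowel (*duri*, *suge*); -so when the last vowel of the stem is a back vowel (*vulu*, *oja*, *gebo*).
*luja* — last vowel /a/ (a back vowel) → -so → *lujaso*.
Since the last vowel of *puwi* is /i/ (a front vowel), it takes -i, giving *puwii*.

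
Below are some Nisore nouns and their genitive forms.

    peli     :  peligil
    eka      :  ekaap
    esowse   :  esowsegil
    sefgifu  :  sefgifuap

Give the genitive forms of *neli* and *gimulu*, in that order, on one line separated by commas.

neligil, gimuluap

The suffix is conditioned by the last vowel: -gil when the last vowel of the stem is a front vowel (*peli*, *esowse*); -ap when the last vowel of the stem is a back vowel (*eka*, *sefgifu*).
Since the last vowel of *neli* is /i/ (a front vowel), it takes -gil, giving *neligil*.
The last vowel of *gimulu* is /u/, which is a back vowel, so the suffix is -ap, giving *gimuluap*.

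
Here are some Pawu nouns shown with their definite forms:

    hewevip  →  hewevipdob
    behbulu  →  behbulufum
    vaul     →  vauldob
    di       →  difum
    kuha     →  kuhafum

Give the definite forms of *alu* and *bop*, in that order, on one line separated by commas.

Looking at the final sound of each stem: -dob when the stem ends in a consonant (*hewevip*, *vaul*); -fum when the stem ends in a vowel (*behbulu*, *di*, *kuha*).
*alu*: final sound = /u/, a vowel → -fum → *alufum*.
*bop*: final sound = /p/, a consonant → -dob → *bopdob*.

alufum, bopdob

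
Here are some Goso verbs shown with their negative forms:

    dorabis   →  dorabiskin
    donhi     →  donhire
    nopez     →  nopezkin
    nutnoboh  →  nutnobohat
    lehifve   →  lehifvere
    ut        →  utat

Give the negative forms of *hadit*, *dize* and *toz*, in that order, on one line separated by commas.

haditat, dizere, tozkin

The alternation tracks the final sound of the stem — -kin when the stem ends in a sibilant (*dorabis*, *nopez*); -at when the stem ends in a non-sibilant consonant (*nutnoboh*, *ut*); -re when the stem ends in a vowel (*donhi*, *lehifve*).
*hadit*: final sound = /t/, a non-sibilant consonant → -at → *haditat*.
The final sound of *dize* is /e/, which is a vowel, so the suffix is -re, giving *dizere*.
*toz* — final sound /z/ (a sibilant) → -kin → *tozkin*.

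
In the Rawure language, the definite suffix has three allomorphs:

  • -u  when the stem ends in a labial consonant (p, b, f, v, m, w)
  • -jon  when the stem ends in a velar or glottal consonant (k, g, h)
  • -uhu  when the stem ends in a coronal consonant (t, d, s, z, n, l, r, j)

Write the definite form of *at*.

atuhu

*at*: final consonant = /t/, coronal → -uhu → *atuhu*.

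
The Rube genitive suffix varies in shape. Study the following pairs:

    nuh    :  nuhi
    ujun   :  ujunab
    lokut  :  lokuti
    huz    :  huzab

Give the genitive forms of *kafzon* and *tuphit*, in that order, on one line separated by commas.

kafzonab, tuphiti

The alternation tracks the final consonant of the stem — -i when the stem ends in a voiceless consonant (*nuh*, *lokut*); -ab when the stem ends in a voiced consonant (*ujun*, *huz*).
Since the final consonant of *kafzon* is /n/ (voiced), it takes -ab, giving *kafzonab*.
*tuphit* — final consonant /t/ (voiceless) → -i → *tuphiti*.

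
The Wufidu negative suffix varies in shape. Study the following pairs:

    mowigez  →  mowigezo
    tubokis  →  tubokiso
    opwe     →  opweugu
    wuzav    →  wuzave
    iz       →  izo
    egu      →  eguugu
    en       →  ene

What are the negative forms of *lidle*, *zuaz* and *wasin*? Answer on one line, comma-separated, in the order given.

Looking at the final sound of each stem: -o when the stem ends in a sibilant (*mowigez*, *tubokis*, *iz*); -e when the stem ends in a non-sibilant consonant (*wuzav*, *en*); -ugu when the stem ends in a vowel (*opwe*, *egu*).
*lidle* — final sound /e/ (a vowel) → -ugu → *lidleugu*.
*zuaz* — final sound /z/ (a sibilant) → -o → *zuazo*.
*wasin* — final sound /n/ (a non-sibilant consonant) → -e → *wasine*.

lidleugu, zuazo, wasine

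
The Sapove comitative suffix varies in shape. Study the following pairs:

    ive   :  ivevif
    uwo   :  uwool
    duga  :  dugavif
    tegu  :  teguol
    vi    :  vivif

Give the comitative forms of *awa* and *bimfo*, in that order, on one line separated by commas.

The alternation tracks the last vowel of the stem — -ol when the last vowel of the stem is a rounded vowel (*uwo*, *tegu*); -vif when the last vowel of the stem is an unrounded vowel (*ive*, *duga*, *vi*).
*awa* — last vowel /a/ (an unrounded vowel) → -vif → *awavif*.
The last vowel of *bimfo* is /o/, which is a rounded vowel, so the suffix is -ol, giving *bimfool*.

awavif, bimfool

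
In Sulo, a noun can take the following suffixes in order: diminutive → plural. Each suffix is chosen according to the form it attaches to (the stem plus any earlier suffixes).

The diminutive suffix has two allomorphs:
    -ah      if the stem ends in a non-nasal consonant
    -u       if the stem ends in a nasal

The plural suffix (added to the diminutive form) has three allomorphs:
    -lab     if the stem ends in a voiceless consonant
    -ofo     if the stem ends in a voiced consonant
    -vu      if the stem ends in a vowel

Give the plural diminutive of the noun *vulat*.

*vulat*: final consonant = /t/, non-nasal → -ah → *vulatah*.
Since the final sound of the diminutive form *vulatah* is /h/ (a voiceless consonant), it takes -lab, giving *vulatahlab*.

vulatahlab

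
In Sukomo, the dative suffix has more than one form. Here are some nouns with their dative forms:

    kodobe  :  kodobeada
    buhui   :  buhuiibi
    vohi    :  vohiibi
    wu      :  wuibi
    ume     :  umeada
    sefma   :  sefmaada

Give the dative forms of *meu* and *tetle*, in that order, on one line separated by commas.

meuibi, tetleada

The pattern is height harmony: -ibi when the last vowel of the stem is a high vowel (*buhui*, *vohi*, *wu*); -ada when the last vowel of the stem is a non-high vowel (*kodobe*, *ume*, *sefma*).
*meu*: last vowel = /u/, a high vowel → -ibi → *meuibi*.
Since the last vowel of *tetle* is /e/ (a non-high vowel), it takes -ada, giving *tetleada*.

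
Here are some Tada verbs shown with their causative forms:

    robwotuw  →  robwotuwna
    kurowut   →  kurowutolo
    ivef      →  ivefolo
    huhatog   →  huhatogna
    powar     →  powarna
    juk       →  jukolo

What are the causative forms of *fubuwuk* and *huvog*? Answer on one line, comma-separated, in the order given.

The alternation tracks the final consonant of the stem — -olo when the stem ends in a voiceless consonant (*kurowut*, *ivef*, *juk*); -na when the stem ends in a voiced consonant (*robwotuw*, *huhatog*, *powar*).
The final consonant of *fubuwuk* is /k/, which is voiceless, so the suffix is -olo, giving *fubuwukolo*.
*huvog* — final consonant /g/ (voiced) → -na → *huvogna*.

fubuwukolo, huvogna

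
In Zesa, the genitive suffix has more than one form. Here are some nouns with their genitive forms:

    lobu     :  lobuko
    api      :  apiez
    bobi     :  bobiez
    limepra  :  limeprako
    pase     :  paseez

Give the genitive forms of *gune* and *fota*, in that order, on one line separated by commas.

guneez, fotako

The pattern is front/back vowel harmony: -ez when the last vowel of the stem is a front vowel (*api*, *bobi*, *pase*); -ko when the last vowel of the stem is a back vowel (*lobu*, *limepra*).
Since the last vowel of *gune* is /e/ (a front vowel), it takes -ez, giving *guneez*.
The last vowel of *fota* is /a/, which is a back vowel, so the suffix is -ko, giving *fotako*.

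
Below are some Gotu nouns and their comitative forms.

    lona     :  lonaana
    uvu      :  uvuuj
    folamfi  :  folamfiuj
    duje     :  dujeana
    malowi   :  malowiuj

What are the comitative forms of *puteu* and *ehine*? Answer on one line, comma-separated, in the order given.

puteuuj, ehineana

The pattern is height harmony: -uj when the last vowel of the stem is a high vowel (*uvu*, *folamfi*, *malowi*); -ana when the last vowel of the stem is a non-high vowel (*lona*, *duje*).
The last vowel of *puteu* is /u/, which is a high vowel, so the suffix is -uj, giving *puteuuj*.
The last vowel of *ehine* is /e/, which is a non-high vowel, so the suffix is -ana, giving *ehineana*.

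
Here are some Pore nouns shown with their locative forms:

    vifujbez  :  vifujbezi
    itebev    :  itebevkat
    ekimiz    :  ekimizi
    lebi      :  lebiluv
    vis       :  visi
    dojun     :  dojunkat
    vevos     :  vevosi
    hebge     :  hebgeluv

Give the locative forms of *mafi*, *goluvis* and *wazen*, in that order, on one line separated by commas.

The pattern is sibilance of the final sound: -i when the stem ends in a sibilant (*vifujbez*, *ekimiz*, *vis*, *vevos*); -kat when the stem ends in a non-sibilant consonant (*itebev*, *dojun*); -luv when the stem ends in a vowel (*lebi*, *hebge*).
*mafi*: final sound = /i/, a vowel → -luv → *mafiluv*.
Since the final sound of *goluvis* is /s/ (a sibilant), it takes -i, giving *goluvisi*.
*wazen*: final sound = /n/, a non-sibilant consonant → -kat → *wazenkat*.

mafiluv, goluvisi, wazenkat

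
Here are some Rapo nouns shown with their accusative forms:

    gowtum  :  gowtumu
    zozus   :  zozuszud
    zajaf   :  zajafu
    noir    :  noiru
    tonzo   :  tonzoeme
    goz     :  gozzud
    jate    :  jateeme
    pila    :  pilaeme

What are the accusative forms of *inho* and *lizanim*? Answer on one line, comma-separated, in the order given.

The alternation tracks the final sound of the stem — -zud when the stem ends in a sibilant (*zozus*, *goz*); -u when the stem ends in a non-sibilant consonant (*gowtum*, *zajaf*, *noir*); -eme when the stem ends in a vowel (*tonzo*, *jate*, *pila*).
The final sound of *inho* is /o/, which is a vowel, so the suffix is -eme, giving *inhoeme*.
*lizanim*: final sound = /m/, a non-sibilant consonant → -u → *lizanimu*.

inhoeme, lizanimu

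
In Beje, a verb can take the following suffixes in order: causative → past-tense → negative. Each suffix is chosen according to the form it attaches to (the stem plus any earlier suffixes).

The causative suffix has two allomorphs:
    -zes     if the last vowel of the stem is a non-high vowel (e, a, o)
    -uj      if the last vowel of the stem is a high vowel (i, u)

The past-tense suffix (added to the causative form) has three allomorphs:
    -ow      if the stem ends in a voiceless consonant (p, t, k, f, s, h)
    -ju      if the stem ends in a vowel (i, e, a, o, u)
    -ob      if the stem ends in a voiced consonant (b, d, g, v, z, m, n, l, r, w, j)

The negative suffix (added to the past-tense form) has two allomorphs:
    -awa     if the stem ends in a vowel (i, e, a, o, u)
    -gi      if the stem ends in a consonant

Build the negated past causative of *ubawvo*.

ubawvozesowgi

The last vowel of *ubawvo* is /o/, which is a non-high vowel, so the causative suffix is -zes, giving *ubawvozes*.
The causative form *ubawvozes* — final sound /s/ (a voiceless consonant) → -ow → *ubawvozesow*.
Since the final sound of the past-tense form *ubawvozesow* is /w/ (a consonant), it takes -gi, giving *ubawvozesowgi*.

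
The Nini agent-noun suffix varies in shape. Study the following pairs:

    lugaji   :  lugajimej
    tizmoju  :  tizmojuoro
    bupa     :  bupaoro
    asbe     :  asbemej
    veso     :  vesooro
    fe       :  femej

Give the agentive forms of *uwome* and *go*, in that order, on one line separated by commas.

uwomemej, gooro

Looking at the last vowel of each stem: -mej when the last vowel of the stem is a front vowel (*lugaji*, *asbe*, *fe*); -oro when the last vowel of the stem is a back vowel (*tizmoju*, *bupa*, *veso*).
*uwome* — last vowel /e/ (a front vowel) → -mej → *uwomemej*.
*go* — last vowel /o/ (a back vowel) → -oro → *gooro*.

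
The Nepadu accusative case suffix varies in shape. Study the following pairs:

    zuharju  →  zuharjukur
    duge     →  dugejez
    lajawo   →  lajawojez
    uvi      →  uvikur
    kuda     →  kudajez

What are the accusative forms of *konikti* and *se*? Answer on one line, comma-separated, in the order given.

koniktikur, sejez

The suffix is conditioned by the last vowel: -kur when the last vowel of the stem is a high vowel (*zuharju*, *uvi*); -jez when the last vowel of the stem is a non-high vowel (*duge*, *lajawo*, *kuda*).
*konikti* — last vowel /i/ (a high vowel) → -kur → *koniktikur*.
Since the last vowel of *se* is /e/ (a non-high vowel), it takes -jez, giving *sejez*.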